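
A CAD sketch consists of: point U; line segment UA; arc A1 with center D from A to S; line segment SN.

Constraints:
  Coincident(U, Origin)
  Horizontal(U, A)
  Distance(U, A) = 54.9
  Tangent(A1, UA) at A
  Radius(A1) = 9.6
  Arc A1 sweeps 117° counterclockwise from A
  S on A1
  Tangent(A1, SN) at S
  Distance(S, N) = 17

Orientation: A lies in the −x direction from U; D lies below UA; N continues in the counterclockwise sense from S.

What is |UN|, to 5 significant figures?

62.878

U is at the origin; UA is horizontal with |UA| = 54.9 and A on the −x side, so A = (-54.900, 0.0000). Tangency of A1 to UA means the radius DA is perpendicular to UA, so D = A + (0, -9.6) = (-54.900, -9.6000). On A1, A sits at bearing 90° from D; a 117° counterclockwise sweep puts S at bearing 207°, so S = D + 9.6·(cos 207°, sin 207°) = (-63.454, -13.958). A1 meets SN tangentially, so DS is at right angles to SN, so SN runs along (−sin 207°, cos 207°); with |SN| = 17.0, N = (-55.736, -29.105). Then |UN| = |N − U| = 62.878.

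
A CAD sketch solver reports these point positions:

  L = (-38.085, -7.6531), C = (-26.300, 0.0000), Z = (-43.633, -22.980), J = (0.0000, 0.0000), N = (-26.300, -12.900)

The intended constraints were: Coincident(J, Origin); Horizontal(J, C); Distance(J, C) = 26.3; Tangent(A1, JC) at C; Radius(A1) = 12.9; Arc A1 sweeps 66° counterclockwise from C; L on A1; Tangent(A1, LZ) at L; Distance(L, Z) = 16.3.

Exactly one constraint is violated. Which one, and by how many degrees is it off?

Tangent(A1, LZ) at L — off by 4.10°.

J = (0.00, 0.00) ✓; J.y = 0.00, C.y = 0.00 ✓; |JC| = 26.30 ✓; ∠(NC, CJ) = 90.00° ✓; |NC| = 12.90 ✓; bearing(N→L) − bearing(N→C) = 66.00° ✓; |NL| = 12.90 ✓; ∠(NL, LZ) = 85.90° ✗; |LZ| = 16.30 ✓.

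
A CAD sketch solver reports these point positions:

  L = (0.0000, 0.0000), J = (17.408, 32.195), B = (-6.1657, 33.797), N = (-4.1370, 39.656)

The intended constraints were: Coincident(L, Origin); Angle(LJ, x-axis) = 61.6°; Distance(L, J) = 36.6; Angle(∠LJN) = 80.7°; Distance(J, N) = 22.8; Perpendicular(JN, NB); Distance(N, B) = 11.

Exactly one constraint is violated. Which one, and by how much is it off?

Distance(N, B) = 11 — off by 4.80.

L = (0.00, 0.00) ✓; LJ at 61.60° ✓; |LJ| = 36.60 ✓; ∠LJN = 80.70° ✓; |JN| = 22.80 ✓; ∠(JN, NB) = 90.00° ✓; |NB| = 6.200 ✗.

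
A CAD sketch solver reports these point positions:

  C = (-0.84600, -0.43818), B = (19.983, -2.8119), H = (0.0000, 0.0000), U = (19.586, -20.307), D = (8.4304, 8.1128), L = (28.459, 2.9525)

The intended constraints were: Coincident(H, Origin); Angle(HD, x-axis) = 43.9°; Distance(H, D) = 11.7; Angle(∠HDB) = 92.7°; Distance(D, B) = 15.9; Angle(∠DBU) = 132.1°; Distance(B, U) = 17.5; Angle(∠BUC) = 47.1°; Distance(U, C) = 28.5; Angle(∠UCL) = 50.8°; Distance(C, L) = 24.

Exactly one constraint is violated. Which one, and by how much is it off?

Distance(C, L) = 24 — off by 5.50.

H = (0.00, 0.00) ✓; HD at 43.90° ✓; |HD| = 11.70 ✓; ∠HDB = 92.70° ✓; |DB| = 15.90 ✓; ∠DBU = 132.1° ✓; |BU| = 17.50 ✓; ∠BUC = 47.10° ✓; |UC| = 28.50 ✓; ∠UCL = 50.80° ✓; |CL| = 29.50 ✗.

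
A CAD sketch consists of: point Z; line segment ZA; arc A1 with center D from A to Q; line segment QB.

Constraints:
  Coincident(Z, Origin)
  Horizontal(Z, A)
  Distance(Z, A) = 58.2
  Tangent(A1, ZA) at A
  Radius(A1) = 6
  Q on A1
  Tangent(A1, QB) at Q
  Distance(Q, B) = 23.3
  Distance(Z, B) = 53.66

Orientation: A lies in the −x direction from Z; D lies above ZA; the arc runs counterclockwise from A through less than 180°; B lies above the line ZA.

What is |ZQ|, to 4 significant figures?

52.59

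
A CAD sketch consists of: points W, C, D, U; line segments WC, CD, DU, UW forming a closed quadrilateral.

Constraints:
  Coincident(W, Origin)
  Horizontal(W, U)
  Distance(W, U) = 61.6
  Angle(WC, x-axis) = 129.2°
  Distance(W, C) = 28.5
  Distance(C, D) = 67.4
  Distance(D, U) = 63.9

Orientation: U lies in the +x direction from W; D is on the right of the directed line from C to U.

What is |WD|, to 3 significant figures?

40.3

Checks: |WU| = 61.60 ✓; |WC| = 28.50 ✓; |CD| = 67.40 ✓; |DU| = 63.90 ✓.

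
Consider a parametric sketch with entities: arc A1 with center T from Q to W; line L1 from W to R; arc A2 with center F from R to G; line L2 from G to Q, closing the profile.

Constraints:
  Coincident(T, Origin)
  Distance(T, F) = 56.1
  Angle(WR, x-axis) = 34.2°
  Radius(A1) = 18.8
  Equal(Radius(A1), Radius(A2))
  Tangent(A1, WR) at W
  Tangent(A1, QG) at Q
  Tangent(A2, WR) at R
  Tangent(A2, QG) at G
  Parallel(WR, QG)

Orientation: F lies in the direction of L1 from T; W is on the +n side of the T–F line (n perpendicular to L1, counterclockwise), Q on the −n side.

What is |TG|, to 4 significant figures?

59.17

The slot axis is L1's direction at 34.2°, so u = (cos 34.2°, sin 34.2°) = (0.8271, 0.5621) and n = (−sin 34.2°, cos 34.2°) = (-0.5621, 0.8271). T is at the origin and F lies 56.1 along u from T, so F = 56.1·u = (46.40, 31.53). Tangency of A1 to both parallel lines with radius 18.8 puts W and Q at T ± 18.8·n: W = (-10.57, 15.55), Q = (10.57, -15.55). Equal radii place R and G the same way about F: R = F + 18.8·n = (35.83, 47.08), G = F − 18.8·n = (56.97, 15.98). Then |TG| = |G − T| = 59.17.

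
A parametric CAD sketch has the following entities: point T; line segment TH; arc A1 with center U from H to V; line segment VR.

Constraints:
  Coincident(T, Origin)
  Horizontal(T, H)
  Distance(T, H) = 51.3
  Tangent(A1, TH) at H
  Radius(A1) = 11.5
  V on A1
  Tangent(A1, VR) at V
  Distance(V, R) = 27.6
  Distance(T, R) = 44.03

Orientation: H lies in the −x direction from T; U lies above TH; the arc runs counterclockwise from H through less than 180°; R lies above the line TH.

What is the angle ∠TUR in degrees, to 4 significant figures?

56.85°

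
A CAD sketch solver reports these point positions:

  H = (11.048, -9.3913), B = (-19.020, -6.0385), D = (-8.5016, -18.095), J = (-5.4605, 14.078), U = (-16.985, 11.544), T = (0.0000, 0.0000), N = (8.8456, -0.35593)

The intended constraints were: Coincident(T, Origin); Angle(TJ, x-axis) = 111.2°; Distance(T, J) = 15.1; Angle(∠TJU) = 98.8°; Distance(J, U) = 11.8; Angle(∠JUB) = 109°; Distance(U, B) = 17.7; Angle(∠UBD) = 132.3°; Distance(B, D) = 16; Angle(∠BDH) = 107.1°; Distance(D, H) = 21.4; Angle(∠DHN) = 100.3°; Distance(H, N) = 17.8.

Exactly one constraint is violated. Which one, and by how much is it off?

Distance(H, N) = 17.8 — off by 8.50.

T = (0.00, 0.00) ✓; TJ at 111.2° ✓; |TJ| = 15.10 ✓; ∠TJU = 98.80° ✓; |JU| = 11.80 ✓; ∠JUB = 109.0° ✓; |UB| = 17.70 ✓; ∠UBD = 132.3° ✓; |BD| = 16.00 ✓; ∠BDH = 107.1° ✓; |DH| = 21.40 ✓; ∠DHN = 100.3° ✓; |HN| = 9.300 ✗.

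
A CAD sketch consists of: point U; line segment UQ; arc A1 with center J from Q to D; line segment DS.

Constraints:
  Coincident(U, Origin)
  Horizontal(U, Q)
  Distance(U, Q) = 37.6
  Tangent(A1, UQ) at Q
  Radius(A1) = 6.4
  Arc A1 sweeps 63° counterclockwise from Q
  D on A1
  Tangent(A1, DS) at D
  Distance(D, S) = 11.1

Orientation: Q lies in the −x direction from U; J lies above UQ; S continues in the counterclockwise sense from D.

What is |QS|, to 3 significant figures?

17.2

U is at the origin; U and Q share the same y with |UQ| = 37.6 and Q on the −x side, so Q = (-37.6, 0.00). Since A1 is tangent to UQ there, JQ ⟂ UQ, so J = Q + (0, 6.4) = (-37.6, 6.40). On A1, Q sits at bearing -90° from J; a 63° counterclockwise sweep puts D at bearing -27°, so D = J + 6.4·(cos -27°, sin -27°) = (-31.9, 3.49). Tangency of A1 to DS means the radius JD is perpendicular to DS, so DS runs along (−sin -27°, cos -27°); with |DS| = 11.1, S = (-26.9, 13.4). Then |QS| = |S − Q| = 17.2.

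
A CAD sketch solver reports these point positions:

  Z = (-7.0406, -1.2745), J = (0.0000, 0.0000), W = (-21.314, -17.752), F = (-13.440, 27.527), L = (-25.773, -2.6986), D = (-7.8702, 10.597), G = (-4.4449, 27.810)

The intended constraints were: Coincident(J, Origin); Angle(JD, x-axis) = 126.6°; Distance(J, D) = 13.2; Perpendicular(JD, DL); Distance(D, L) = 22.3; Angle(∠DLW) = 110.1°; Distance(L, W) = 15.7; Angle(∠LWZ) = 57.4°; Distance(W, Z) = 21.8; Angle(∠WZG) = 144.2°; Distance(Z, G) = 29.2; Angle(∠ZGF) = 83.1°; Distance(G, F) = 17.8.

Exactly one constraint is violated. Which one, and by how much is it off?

Distance(G, F) = 17.8 — off by 8.80.

J = (0.00, 0.00) ✓; JD at 126.6° ✓; |JD| = 13.20 ✓; ∠(JD, DL) = 90.00° ✓; |DL| = 22.30 ✓; ∠DLW = 110.1° ✓; |LW| = 15.70 ✓; ∠LWZ = 57.40° ✓; |WZ| = 21.80 ✓; ∠WZG = 144.2° ✓; |ZG| = 29.20 ✓; ∠ZGF = 83.10° ✓; |GF| = 9.000 ✗.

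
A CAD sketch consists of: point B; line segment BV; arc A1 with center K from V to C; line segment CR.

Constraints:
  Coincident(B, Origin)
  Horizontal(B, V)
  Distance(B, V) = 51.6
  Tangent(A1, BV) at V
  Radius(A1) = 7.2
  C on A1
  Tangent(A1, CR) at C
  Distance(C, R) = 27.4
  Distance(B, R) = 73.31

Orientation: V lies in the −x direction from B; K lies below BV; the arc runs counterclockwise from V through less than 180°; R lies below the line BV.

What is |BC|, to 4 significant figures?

58.74

Checks: B = (0.00, 0.00) ✓; |KV| = 7.200 ✓; |KC| = 7.200 ✓; ∠(KC, CR) = 90.00° ✓; |CR| = 27.40 ✓; |BR| = 73.31 ✓.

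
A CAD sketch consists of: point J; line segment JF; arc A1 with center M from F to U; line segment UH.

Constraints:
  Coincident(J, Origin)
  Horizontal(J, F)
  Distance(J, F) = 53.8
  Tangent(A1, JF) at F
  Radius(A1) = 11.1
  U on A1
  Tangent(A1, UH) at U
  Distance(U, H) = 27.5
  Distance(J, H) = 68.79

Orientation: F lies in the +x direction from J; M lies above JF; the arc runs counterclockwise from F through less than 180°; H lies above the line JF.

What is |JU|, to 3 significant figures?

66.0

J is at the origin; JF is horizontal with |JF| = 53.8 and F on the +x side, so F = (53.8, 0.00). A1 meets JF tangentially, so MF is at right angles to JF, so M = F + (0, 11.1) = (53.8, 11.1). Since MU ⟂ UH (tangency), |MH| = √(11.1² + 27.5²) = 29.7 regardless of where U sits on A1. So H lies on both circle(J, 68.79) and circle(M, 29.7); the above-JF intersection is H = (55.5, 40.7). U is the foot of the tangent from H: U = (64.3, 14.7).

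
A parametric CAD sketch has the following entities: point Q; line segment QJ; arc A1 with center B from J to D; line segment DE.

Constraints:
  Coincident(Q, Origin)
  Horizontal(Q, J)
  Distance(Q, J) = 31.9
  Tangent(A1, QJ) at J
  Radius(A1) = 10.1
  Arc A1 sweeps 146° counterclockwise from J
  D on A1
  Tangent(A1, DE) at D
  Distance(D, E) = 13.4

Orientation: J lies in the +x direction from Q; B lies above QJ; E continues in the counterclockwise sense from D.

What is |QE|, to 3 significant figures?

37.1

On A1, J sits at bearing -90° from B; a 146° counterclockwise sweep puts D at bearing 56°, so D = B + 10.1·(cos 56°, sin 56°) = (37.5, 18.5). Tangency of A1 to DE means the radius BD is perpendicular to DE, so DE runs along (−sin 56°, cos 56°); with |DE| = 13.4, E = (26.4, 26.0). Then |QE| = |E − Q| = 37.1.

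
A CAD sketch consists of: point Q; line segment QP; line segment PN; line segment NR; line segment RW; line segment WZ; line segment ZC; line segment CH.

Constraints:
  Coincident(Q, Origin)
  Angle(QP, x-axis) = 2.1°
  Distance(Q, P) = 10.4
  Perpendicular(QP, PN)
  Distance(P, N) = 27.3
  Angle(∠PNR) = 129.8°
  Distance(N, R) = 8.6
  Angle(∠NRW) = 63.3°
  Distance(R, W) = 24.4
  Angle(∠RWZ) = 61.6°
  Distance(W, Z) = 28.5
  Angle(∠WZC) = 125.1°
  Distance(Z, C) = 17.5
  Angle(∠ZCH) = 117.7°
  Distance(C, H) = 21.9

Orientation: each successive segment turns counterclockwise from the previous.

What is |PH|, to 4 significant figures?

49.60

Q is at the origin; QP runs at 2.1° with length 10.4, so P = (10.39, 0.3811). QP ⟂ PN, so PN runs at 92.10°; with |PN| = 27.3, N = (9.393, 27.66). ∠PNR = 129.8° gives NR at 142.3° from the x-axis; with |NR| = 8.6, R = (2.588, 32.92). ∠NRW = 63.3° gives RW at -101.0° from the x-axis; with |RW| = 24.4, W = (-2.068, 8.970). ∠RWZ = 61.6° gives WZ at 17.40° from the x-axis; with |WZ| = 28.5, Z = (25.13, 17.49). ∠WZC = 125.1° gives ZC at 72.30° from the x-axis; with |ZC| = 17.5, C = (30.45, 34.16). ∠ZCH = 117.7° gives CH at 134.6° from the x-axis; with |CH| = 21.9, H = (15.07, 49.76). Then |PH| = |H − P| = 49.60.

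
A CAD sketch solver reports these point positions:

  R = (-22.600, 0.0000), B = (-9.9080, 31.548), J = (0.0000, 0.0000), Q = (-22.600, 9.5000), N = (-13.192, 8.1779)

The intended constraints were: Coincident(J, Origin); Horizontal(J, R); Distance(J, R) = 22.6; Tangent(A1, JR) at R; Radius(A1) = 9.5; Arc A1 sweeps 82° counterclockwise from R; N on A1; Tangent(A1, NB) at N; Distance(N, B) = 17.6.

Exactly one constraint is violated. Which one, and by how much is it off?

Distance(N, B) = 17.6 — off by 6.00.

J = (0.00, 0.00) ✓; J.y = 0.00, R.y = 0.00 ✓; |JR| = 22.60 ✓; ∠(QR, RJ) = 90.00° ✓; |QR| = 9.500 ✓; bearing(Q→N) − bearing(Q→R) = 82.00° ✓; |QN| = 9.500 ✓; ∠(QN, NB) = 90.00° ✓; |NB| = 23.60 ✗.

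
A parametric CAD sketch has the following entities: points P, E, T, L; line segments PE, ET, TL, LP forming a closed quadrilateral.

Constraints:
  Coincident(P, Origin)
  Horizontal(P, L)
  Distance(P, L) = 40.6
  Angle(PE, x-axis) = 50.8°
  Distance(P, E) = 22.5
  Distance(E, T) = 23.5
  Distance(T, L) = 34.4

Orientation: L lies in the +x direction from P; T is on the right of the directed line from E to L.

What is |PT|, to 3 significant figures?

8.09

Checks: |ET| = 23.50 ✓; |TL| = 34.40 ✓.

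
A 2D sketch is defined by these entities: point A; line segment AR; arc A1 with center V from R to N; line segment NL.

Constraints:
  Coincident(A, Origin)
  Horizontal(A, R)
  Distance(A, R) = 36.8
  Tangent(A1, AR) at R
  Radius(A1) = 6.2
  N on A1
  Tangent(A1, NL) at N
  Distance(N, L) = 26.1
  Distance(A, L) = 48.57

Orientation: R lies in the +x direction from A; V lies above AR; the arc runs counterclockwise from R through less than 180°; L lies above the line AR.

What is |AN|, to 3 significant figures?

43.5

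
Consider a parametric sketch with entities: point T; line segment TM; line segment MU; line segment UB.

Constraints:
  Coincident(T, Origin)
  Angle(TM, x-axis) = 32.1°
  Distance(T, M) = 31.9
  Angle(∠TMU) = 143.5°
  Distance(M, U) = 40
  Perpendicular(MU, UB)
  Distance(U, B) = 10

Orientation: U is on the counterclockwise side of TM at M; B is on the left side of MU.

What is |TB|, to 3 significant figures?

66.3

T is at the origin; TM runs at 32.1° with length 31.9, so M = 31.9·(cos 32.1°, sin 32.1°) = (27.0, 17.0). ∠TMU = 143.5°, so MU runs at 32.1° + (180° − 143.5°) = 68.6° from the x-axis; with |MU| = 40.0, U = M + 40.0·(cos 68.6°, sin 68.6°) = (41.6, 54.2). The perpendicularity gives UB at right angles to MU; with |UB| = 10.0 on the left of MU, B = U + 10.0·(-0.931, 0.365) = (32.3, 57.8). Then |TB| = |B − T| = 66.3.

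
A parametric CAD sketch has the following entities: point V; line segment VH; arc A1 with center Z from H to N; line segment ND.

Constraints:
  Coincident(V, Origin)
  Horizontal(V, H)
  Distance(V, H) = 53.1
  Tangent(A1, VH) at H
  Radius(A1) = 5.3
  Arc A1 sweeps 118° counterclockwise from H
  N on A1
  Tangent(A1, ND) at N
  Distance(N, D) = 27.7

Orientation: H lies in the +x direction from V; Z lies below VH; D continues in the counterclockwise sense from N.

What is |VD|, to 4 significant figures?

69.37

V is at the origin; VH is horizontal with |VH| = 53.1 and H on the +x side, so H = (53.10, 0.000). A1 meets VH tangentially, so ZH is at right angles to VH, so Z = H + (0, -5.3) = (53.10, -5.300). On A1, H sits at bearing 90° from Z; a 118° counterclockwise sweep puts N at bearing 208°, so N = Z + 5.3·(cos 208°, sin 208°) = (48.42, -7.788). Tangency of A1 to ND means the radius ZN is perpendicular to ND, so ND runs along (−sin 208°, cos 208°); with |ND| = 27.7, D = (61.42, -32.25). Then |VD| = |D − V| = 69.37.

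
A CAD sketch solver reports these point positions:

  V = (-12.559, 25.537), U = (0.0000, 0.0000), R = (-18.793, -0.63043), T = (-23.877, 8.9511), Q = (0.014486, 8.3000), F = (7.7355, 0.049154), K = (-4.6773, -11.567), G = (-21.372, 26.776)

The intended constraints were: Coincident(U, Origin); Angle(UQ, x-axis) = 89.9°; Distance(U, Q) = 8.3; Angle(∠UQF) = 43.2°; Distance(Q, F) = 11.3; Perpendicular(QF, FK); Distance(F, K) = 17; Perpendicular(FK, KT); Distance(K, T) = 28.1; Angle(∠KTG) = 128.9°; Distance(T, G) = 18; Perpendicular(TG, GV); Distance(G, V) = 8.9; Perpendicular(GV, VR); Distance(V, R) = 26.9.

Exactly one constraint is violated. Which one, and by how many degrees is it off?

Perpendicular(GV, VR) — off by 5.40°.

U = (0.00, 0.00) ✓; UQ at 89.90° ✓; |UQ| = 8.300 ✓; ∠UQF = 43.20° ✓; |QF| = 11.30 ✓; ∠(QF, FK) = 90.00° ✓; |FK| = 17.00 ✓; ∠(FK, KT) = 90.00° ✓; |KT| = 28.10 ✓; ∠KTG = 128.9° ✓; |TG| = 18.00 ✓; ∠(TG, GV) = 90.00° ✓; |GV| = 8.900 ✓; ∠(GV, VR) = 95.40° ✗; |VR| = 26.90 ✓.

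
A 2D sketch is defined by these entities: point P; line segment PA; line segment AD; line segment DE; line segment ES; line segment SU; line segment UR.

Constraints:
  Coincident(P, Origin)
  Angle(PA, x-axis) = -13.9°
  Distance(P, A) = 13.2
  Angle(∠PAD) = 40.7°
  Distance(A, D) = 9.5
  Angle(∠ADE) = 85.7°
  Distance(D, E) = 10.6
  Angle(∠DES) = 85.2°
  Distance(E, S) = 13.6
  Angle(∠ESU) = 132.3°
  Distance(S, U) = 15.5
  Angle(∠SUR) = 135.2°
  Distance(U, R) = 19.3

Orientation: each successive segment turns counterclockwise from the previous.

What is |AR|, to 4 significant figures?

25.24

∠ESU = 132.3° gives SU at 2.200° from the x-axis; with |SU| = 15.5, U = (24.18, -11.30). ∠SUR = 135.2° gives UR at 47.00° from the x-axis; with |UR| = 19.3, R = (37.34, 2.812). Then |AR| = |R − A| = 25.24.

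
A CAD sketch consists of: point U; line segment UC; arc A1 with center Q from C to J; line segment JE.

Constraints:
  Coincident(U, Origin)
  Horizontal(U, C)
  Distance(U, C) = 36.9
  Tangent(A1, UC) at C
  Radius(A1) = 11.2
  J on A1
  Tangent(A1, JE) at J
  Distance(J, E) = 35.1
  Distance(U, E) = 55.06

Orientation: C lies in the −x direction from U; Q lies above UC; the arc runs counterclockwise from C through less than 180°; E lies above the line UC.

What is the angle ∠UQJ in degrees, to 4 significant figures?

21.47°

Checks: |QJ| = 11.20 ✓; ∠(QJ, JE) = 90.00° ✓; |JE| = 35.10 ✓; |UE| = 55.06 ✓.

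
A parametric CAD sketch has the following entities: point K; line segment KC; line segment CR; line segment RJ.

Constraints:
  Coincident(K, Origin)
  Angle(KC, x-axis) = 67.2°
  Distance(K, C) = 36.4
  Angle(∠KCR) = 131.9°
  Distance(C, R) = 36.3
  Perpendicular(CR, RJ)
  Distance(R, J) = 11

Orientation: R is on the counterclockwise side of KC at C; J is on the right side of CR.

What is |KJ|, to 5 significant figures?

71.586

K is at the origin; KC runs at 67.2° with length 36.4, so C = 36.4·(cos 67.2°, sin 67.2°) = (14.106, 33.556). ∠KCR = 131.9°, so CR runs at 67.2° + (180° − 131.9°) = 115.30° from the x-axis; with |CR| = 36.3, R = C + 36.3·(cos 115.30°, sin 115.30°) = (-1.4075, 66.374). The perpendicularity gives RJ at right angles to CR; with |RJ| = 11.0 on the right of CR, J = R + 11.0·(0.90408, 0.42736) = (8.5374, 71.075). Then |KJ| = |J − K| = 71.586.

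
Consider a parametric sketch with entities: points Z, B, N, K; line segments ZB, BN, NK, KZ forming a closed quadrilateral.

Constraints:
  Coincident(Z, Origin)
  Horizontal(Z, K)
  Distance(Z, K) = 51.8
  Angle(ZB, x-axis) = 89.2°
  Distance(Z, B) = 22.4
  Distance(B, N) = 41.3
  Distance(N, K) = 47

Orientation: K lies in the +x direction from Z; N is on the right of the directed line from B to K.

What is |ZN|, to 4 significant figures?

19.96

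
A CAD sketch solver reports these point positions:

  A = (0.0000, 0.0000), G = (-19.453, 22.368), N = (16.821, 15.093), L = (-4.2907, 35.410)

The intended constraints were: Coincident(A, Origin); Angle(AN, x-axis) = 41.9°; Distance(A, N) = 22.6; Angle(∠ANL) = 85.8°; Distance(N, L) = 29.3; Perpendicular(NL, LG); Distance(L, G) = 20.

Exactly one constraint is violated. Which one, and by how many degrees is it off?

Perpendicular(NL, LG) — off by 5.40°.

A = (0.00, 0.00) ✓; AN at 41.90° ✓; |AN| = 22.60 ✓; ∠ANL = 85.80° ✓; |NL| = 29.30 ✓; ∠(NL, LG) = 84.60° ✗; |LG| = 20.00 ✓.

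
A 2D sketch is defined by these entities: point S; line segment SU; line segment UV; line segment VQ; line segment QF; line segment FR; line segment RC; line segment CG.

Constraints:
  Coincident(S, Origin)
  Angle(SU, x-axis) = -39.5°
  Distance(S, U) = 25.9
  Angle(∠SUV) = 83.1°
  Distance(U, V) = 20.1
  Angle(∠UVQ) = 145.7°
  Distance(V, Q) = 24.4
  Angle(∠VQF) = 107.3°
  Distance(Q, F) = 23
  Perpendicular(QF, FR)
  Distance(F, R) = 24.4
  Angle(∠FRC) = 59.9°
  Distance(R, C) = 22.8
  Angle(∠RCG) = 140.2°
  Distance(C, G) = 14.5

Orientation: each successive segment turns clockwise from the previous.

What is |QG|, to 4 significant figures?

1.828

S is at the origin; SU runs at -39.5° with length 25.9, so U = (19.99, -16.47). ∠SUV = 83.1° gives UV at -136.4° from the x-axis; with |UV| = 20.1, V = (5.429, -30.34). ∠UVQ = 145.7° gives VQ at -170.7° from the x-axis; with |VQ| = 24.4, Q = (-18.65, -34.28). ∠VQF = 107.3° gives QF at 116.6° from the x-axis; with |QF| = 23.0, F = (-28.95, -13.71). QF is perpendicular to FR, so FR runs at 26.60°; with |FR| = 24.4, R = (-7.131, -2.788). ∠FRC = 59.9° gives RC at -93.50° from the x-axis; with |RC| = 22.8, C = (-8.523, -25.55). ∠RCG = 140.2° gives CG at -133.3° from the x-axis; with |CG| = 14.5, G = (-18.47, -36.10). Then |QG| = |G − Q| = 1.828.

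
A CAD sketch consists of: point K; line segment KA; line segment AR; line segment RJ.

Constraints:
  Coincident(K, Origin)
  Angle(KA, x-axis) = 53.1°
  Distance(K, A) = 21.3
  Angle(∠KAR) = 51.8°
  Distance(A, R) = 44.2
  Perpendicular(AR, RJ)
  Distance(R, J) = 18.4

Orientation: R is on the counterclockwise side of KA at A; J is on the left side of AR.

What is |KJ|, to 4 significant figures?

31.07

∠KAR = 51.8°, so AR runs at 53.1° + (180° − 51.8°) = 181.3° from the x-axis; with |AR| = 44.2, R = A + 44.2·(cos 181.3°, sin 181.3°) = (-31.40, 16.03). AR ⟂ RJ; with |RJ| = 18.4 on the left of AR, J = R + 18.4·(0.02269, -0.9997) = (-30.98, -2.365). Then |KJ| = |J − K| = 31.07.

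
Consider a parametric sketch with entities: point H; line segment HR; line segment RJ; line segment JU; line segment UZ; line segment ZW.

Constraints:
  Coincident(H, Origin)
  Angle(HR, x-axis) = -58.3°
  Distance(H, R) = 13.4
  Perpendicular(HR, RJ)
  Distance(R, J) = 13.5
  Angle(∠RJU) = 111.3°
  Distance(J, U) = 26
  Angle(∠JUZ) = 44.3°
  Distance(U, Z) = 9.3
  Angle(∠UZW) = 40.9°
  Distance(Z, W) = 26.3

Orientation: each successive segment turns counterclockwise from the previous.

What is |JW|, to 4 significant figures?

29.20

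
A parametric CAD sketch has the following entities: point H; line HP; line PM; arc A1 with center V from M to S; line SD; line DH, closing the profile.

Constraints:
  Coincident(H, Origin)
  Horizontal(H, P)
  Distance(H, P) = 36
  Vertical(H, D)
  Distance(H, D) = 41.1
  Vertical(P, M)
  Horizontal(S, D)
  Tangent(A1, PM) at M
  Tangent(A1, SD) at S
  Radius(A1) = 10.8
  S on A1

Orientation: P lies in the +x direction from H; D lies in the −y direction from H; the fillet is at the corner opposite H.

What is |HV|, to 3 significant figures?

39.4

H and D share the same x with |HD| = 41.1 and D on the −y side, so D = (0.00, -41.1). The virtual corner opposite H is at (36.0, -41.1). The tangent condition forces VM to be normal to PM and tangency of A1 to SD means the radius VS is perpendicular to SD, with radius 10.8, so the center V sits 10.8 in from both sides at V = (25.2, -30.3). Then |HV| = |V − H| = 39.4.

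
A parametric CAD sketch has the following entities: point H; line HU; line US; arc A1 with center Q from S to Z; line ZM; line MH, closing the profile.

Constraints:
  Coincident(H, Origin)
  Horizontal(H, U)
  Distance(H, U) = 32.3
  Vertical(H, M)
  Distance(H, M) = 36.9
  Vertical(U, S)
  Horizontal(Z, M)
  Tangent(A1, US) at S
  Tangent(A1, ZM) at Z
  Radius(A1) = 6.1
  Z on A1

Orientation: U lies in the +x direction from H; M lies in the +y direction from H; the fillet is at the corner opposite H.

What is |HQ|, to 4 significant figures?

40.44

H is at the origin; H and U share the same y with |HU| = 32.3 and U on the +x side, so U = (32.30, 0.000). HM is vertical with |HM| = 36.9 and M on the +y side, so M = (0.000, 36.90). The virtual corner opposite H is at (32.30, 36.90). The tangent condition forces QS to be normal to US and since A1 is tangent to ZM there, QZ ⟂ ZM, with radius 6.1, so the center Q sits 6.1 in from both sides at Q = (26.20, 30.80). Then |HQ| = |Q − H| = 40.44.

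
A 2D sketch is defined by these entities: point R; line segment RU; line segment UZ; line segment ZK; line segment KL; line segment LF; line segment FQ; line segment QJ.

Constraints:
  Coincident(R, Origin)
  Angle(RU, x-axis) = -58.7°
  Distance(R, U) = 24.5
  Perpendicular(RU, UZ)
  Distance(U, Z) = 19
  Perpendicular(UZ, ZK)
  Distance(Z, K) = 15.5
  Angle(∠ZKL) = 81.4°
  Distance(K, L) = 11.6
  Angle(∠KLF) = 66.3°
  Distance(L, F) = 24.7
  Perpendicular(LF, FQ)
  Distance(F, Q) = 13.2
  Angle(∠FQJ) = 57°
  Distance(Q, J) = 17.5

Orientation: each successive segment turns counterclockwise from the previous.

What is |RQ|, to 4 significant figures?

40.25

R is at the origin; RU runs at -58.7° with length 24.5, so U = (12.73, -20.93). The perpendicularity gives UZ at right angles to RU, so UZ runs at 31.30°; with |UZ| = 19.0, Z = (28.96, -11.06). UZ ⟂ ZK, so ZK runs at 121.3°; with |ZK| = 15.5, K = (20.91, 2.181). ∠ZKL = 81.4° gives KL at -140.1° from the x-axis; with |KL| = 11.6, L = (12.01, -5.260). ∠KLF = 66.3° gives LF at -26.40° from the x-axis; with |LF| = 24.7, F = (34.14, -16.24). LF ⟂ FQ, so FQ runs at 63.60°; with |FQ| = 13.2, Q = (40.00, -4.419). Then |RQ| = |Q − R| = 40.25.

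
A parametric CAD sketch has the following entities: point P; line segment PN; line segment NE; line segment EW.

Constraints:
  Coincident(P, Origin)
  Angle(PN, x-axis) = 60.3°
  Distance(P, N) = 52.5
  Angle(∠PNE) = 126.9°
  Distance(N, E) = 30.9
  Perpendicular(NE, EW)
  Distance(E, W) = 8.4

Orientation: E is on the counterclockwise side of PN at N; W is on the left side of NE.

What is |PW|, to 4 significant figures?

70.88

P is at the origin; PN runs at 60.3° with length 52.5, so N = 52.5·(cos 60.3°, sin 60.3°) = (26.01, 45.60). ∠PNE = 126.9°, so NE runs at 60.3° + (180° − 126.9°) = 113.4° from the x-axis; with |NE| = 30.9, E = N + 30.9·(cos 113.4°, sin 113.4°) = (13.74, 73.96). NE ⟂ EW; with |EW| = 8.4 on the left of NE, W = E + 8.4·(-0.9178, -0.3971) = (6.031, 70.63). Then |PW| = |W − P| = 70.88.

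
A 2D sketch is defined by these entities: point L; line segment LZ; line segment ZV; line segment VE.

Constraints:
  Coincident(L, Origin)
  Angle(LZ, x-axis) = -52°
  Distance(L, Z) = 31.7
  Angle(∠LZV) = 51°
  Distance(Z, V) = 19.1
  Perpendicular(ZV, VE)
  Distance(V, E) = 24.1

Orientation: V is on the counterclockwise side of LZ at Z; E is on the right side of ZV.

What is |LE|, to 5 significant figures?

48.743

L is at the origin; LZ runs at -52.0° with length 31.7, so Z = 31.7·(cos -52.0°, sin -52.0°) = (19.516, -24.980). ∠LZV = 51.0°, so ZV runs at -52.0° + (180° − 51.0°) = 77.000° from the x-axis; with |ZV| = 19.1, V = Z + 19.1·(cos 77.000°, sin 77.000°) = (23.813, -6.3695). The perpendicularity gives VE at right angles to ZV; with |VE| = 24.1 on the right of ZV, E = V + 24.1·(0.97437, -0.22495) = (47.295, -11.791). Then |LE| = |E − L| = 48.743.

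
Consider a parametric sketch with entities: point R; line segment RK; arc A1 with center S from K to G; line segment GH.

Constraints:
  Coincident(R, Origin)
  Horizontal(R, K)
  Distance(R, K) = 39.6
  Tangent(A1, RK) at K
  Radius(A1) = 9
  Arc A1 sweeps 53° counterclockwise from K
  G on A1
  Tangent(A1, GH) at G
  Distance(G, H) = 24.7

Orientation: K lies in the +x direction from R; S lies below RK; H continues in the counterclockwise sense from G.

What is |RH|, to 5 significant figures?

29.176

R is at the origin; R and K share the same y with |RK| = 39.6 and K on the +x side, so K = (39.600, 0.0000). Since A1 is tangent to RK there, SK ⟂ RK, so S = K + (0, -9) = (39.600, -9.0000). On A1, K sits at bearing 90° from S; a 53° counterclockwise sweep puts G at bearing 143°, so G = S + 9.0·(cos 143°, sin 143°) = (32.412, -3.5837). Since A1 is tangent to GH there, SG ⟂ GH, so GH runs along (−sin 143°, cos 143°); with |GH| = 24.7, H = (17.547, -23.310). Then |RH| = |H − R| = 29.176.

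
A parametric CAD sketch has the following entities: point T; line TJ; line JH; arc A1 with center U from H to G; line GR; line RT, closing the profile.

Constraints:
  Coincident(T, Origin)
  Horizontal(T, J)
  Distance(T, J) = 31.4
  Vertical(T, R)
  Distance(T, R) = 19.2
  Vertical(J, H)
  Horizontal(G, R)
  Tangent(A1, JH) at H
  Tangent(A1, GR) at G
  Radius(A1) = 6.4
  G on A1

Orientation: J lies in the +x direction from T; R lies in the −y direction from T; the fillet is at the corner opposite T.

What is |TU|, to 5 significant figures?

28.086

T and R share the same x with |TR| = 19.2 and R on the −y side, so R = (0.0000, -19.200). The virtual corner opposite T is at (31.400, -19.200). Tangency of A1 to JH means the radius UH is perpendicular to JH and A1 meets GR tangentially, so UG is at right angles to GR, with radius 6.4, so the center U sits 6.4 in from both sides at U = (25.000, -12.800). Then |TU| = |U − T| = 28.086.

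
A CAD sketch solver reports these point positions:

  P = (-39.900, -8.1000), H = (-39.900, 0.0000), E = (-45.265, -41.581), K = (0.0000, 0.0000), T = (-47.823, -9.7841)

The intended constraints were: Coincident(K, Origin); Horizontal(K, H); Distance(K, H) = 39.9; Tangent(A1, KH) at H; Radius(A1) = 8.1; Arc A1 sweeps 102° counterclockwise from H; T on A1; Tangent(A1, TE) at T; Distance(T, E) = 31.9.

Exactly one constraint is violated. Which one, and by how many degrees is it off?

Tangent(A1, TE) at T — off by 7.40°.

K = (0.00, 0.00) ✓; K.y = 0.00, H.y = 0.00 ✓; |KH| = 39.90 ✓; ∠(PH, HK) = 90.00° ✓; |PH| = 8.100 ✓; bearing(P→T) − bearing(P→H) = 102.0° ✓; |PT| = 8.100 ✓; ∠(PT, TE) = 97.40° ✗; |TE| = 31.90 ✓.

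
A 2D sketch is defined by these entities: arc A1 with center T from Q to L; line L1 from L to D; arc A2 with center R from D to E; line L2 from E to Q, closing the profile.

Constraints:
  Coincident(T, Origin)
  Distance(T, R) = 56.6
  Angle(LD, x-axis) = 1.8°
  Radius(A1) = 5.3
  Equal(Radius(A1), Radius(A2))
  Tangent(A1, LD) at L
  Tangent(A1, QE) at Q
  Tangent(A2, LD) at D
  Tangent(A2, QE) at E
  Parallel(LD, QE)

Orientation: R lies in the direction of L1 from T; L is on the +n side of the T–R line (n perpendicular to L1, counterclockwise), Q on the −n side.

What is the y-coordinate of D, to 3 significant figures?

7.08

The slot axis is L1's direction at 1.8°, so u = (cos 1.8°, sin 1.8°) = (1.00, 0.0314) and n = (−sin 1.8°, cos 1.8°) = (-0.0314, 1.00). T is at the origin and R lies 56.6 along u from T, so R = 56.6·u = (56.6, 1.78). Tangency of A1 to both parallel lines with radius 5.3 puts L and Q at T ± 5.3·n: L = (-0.166, 5.30), Q = (0.166, -5.30). Equal radii place D and E the same way about R: D = R + 5.3·n = (56.4, 7.08), E = R − 5.3·n = (56.7, -3.52). So D.y = 7.08.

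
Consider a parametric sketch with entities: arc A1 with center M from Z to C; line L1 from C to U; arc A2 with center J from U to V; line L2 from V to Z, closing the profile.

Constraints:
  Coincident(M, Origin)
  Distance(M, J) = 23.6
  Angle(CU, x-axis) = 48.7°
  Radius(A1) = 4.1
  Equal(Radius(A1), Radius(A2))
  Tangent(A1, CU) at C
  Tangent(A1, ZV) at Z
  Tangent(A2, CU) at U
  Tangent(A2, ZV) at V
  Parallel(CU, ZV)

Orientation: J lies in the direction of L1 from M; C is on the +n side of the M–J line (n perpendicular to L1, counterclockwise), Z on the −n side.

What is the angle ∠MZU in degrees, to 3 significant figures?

70.8°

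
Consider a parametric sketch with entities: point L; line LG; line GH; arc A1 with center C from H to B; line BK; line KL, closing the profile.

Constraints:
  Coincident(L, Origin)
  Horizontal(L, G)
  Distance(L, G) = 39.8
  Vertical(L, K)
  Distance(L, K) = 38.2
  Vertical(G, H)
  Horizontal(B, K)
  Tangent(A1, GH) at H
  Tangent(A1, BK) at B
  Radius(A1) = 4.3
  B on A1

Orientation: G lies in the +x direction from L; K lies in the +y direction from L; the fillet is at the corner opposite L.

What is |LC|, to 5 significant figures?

49.086

L is at the origin; L and G share the same y with |LG| = 39.8 and G on the +x side, so G = (39.800, 0.0000). LK is vertical with |LK| = 38.2 and K on the +y side, so K = (0.0000, 38.200). The virtual corner opposite L is at (39.800, 38.200). The tangent condition forces CH to be normal to GH and tangency of A1 to BK means the radius CB is perpendicular to BK, with radius 4.3, so the center C sits 4.3 in from both sides at C = (35.500, 33.900). Then |LC| = |C − L| = 49.086.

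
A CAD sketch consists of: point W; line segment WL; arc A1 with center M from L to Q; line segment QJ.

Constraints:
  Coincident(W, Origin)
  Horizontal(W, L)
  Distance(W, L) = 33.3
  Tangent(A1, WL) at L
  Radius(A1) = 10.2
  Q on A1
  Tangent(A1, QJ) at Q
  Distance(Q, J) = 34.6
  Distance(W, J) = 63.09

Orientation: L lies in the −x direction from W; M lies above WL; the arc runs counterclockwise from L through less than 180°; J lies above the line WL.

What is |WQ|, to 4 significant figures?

29.68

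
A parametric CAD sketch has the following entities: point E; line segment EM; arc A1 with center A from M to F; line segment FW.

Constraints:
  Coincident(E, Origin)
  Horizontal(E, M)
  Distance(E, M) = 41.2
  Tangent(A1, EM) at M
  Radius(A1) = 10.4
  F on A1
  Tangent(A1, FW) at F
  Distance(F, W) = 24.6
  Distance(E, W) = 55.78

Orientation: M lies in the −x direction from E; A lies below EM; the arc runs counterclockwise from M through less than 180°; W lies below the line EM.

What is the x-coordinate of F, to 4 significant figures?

-50.85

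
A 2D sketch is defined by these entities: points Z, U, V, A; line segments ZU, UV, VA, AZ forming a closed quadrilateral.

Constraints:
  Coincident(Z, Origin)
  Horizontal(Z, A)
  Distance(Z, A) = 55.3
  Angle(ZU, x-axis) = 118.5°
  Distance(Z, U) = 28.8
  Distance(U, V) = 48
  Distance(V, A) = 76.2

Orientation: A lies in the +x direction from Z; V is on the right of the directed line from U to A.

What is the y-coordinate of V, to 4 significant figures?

-22.54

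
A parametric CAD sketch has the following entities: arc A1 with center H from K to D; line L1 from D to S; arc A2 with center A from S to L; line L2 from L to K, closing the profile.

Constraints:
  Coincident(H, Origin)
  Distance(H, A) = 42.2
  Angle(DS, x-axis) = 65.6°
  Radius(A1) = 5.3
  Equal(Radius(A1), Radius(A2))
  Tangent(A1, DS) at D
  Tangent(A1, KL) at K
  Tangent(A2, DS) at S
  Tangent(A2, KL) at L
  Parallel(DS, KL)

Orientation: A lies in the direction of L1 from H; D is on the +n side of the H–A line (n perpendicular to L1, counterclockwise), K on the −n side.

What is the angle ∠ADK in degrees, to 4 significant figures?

82.84°

H is at the origin and A lies 42.2 along u from H, so A = 42.2·u = (17.43, 38.43). Tangency of A1 to both parallel lines with radius 5.3 puts D and K at H ± 5.3·n: D = (-4.827, 2.189), K = (4.827, -2.189). Then cos ∠ADK = DA·DK / (|DA||DK|), giving 82.84°.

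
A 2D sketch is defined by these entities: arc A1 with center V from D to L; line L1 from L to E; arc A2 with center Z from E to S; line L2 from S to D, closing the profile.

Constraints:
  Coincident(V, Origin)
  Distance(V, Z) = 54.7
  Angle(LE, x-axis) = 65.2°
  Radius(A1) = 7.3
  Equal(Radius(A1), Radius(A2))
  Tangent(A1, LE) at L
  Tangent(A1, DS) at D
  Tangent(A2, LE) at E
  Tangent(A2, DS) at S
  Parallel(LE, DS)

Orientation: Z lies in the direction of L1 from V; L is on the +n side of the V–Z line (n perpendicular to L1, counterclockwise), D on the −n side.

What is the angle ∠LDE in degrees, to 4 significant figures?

75.06°

The slot axis is L1's direction at 65.2°, so u = (cos 65.2°, sin 65.2°) = (0.4195, 0.9078) and n = (−sin 65.2°, cos 65.2°) = (-0.9078, 0.4195). V is at the origin and Z lies 54.7 along u from V, so Z = 54.7·u = (22.94, 49.66). Tangency of A1 to both parallel lines with radius 7.3 puts L and D at V ± 7.3·n: L = (-6.627, 3.062), D = (6.627, -3.062). Equal radii place E and S the same way about Z: E = Z + 7.3·n = (16.32, 52.72), S = Z − 7.3·n = (29.57, 46.59). Then cos ∠LDE = DL·DE / (|DL||DE|), giving 75.06°.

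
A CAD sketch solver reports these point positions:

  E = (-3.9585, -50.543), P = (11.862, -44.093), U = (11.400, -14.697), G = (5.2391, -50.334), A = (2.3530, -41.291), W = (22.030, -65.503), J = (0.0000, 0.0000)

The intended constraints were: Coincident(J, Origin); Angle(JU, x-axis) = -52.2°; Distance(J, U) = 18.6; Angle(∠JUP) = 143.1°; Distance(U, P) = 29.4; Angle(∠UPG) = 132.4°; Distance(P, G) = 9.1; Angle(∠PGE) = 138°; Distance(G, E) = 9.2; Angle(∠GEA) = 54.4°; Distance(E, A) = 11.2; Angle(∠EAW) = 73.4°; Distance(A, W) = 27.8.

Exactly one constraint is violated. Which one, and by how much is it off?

Distance(A, W) = 27.8 — off by 3.40.

J = (0.00, 0.00) ✓; JU at -52.20° ✓; |JU| = 18.60 ✓; ∠JUP = 143.1° ✓; |UP| = 29.40 ✓; ∠UPG = 132.4° ✓; |PG| = 9.100 ✓; ∠PGE = 138.0° ✓; |GE| = 9.200 ✓; ∠GEA = 54.40° ✓; |EA| = 11.20 ✓; ∠EAW = 73.40° ✓; |AW| = 31.20 ✗.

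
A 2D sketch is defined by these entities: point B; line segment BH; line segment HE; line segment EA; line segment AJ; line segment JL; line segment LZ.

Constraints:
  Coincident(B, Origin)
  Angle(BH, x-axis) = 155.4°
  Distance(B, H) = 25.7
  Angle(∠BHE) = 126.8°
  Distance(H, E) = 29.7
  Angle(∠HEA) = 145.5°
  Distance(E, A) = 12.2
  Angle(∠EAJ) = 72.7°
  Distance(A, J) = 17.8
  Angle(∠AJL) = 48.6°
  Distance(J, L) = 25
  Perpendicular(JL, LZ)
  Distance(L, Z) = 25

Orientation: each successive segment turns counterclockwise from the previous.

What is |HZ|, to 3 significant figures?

52.4

∠AJL = 48.6° gives JL at 122° from the x-axis; with |JL| = 25.0, L = (-50.6, 3.88). The perpendicularity gives LZ at right angles to JL, so LZ runs at -148°; with |LZ| = 25.0, Z = (-71.8, -9.29). Then |HZ| = |Z − H| = 52.4.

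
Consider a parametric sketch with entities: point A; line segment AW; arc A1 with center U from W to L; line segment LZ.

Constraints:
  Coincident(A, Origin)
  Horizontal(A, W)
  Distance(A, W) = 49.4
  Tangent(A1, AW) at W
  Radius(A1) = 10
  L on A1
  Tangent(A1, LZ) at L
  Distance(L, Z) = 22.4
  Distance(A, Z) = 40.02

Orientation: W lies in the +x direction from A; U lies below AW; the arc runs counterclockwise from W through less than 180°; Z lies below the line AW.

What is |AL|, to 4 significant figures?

40.80

Checks: |UL| = 10.00 ✓; ∠(UL, LZ) = 90.00° ✓; |LZ| = 22.40 ✓; |AZ| = 40.02 ✓.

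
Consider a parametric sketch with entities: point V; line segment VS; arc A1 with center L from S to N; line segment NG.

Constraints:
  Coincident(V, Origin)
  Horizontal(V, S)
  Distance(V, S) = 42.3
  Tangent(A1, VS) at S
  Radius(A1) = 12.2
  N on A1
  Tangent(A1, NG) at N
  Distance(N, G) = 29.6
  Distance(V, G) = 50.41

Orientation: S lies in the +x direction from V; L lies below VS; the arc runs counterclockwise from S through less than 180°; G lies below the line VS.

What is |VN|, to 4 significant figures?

32.31

Checks: |LN| = 12.20 ✓; ∠(LN, NG) = 90.00° ✓; |NG| = 29.60 ✓; |VG| = 50.41 ✓.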